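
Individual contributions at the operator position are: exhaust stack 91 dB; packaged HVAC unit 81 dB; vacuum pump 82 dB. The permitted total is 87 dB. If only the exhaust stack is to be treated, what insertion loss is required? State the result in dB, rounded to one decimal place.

Fixed contribution from the other sources: Σ 10^(L/10) = 10^(81/10) + 10^(82/10) = 2.844e+08 (84.54 dB).
To meet 87 dB overall, the treated exhaust stack may contribute at most 10^(87/10) − 2.844e+08 = 2.168e+08, i.e. 83.36 dB.
So the exhaust stack must be reduced from 91 to 83.36 dB: IL = 7.64 dB.

7.6 dB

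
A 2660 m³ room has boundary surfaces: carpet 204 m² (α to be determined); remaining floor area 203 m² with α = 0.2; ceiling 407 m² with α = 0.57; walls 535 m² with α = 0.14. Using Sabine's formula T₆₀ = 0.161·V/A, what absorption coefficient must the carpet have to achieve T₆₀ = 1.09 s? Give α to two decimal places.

A = 0.161·V/T₆₀ = 0.161·2660/1.09 = 392.90 m² sabins.
Absorption from the other surfaces = 203·0.2 + 407·0.57 + 535·0.14 = 347.49 m², so the carpet must supply 45.41 m² over 204 m².
α = 45.41/204 = 0.223.

0.22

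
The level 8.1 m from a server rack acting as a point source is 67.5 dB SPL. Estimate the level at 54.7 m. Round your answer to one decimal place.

50.9 dB SPL

Point-source attenuation: ΔL = 20·log₁₀(r₂/r₁) = 20·log₁₀(54.7/8.1) = 16.590 dB.
L₂ = 67.5 − 20·log₁₀(54.7/8.1) = 67.5 − 16.590 = 50.91 dB SPL.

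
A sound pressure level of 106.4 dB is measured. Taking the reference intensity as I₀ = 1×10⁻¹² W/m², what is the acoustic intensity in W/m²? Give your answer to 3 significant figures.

I = I₀·10^(L/10) = 10⁻¹² × 10^(106.4/10) = 10^(-1.360).

0.0437 W/m²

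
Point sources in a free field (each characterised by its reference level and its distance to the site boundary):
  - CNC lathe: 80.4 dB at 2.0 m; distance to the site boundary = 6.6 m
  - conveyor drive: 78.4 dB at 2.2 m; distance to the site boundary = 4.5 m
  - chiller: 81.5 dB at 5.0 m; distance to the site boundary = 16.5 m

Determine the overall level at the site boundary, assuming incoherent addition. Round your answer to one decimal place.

76.0 dB

Propagate each source to the receiver with L = L_ref − 20·log₁₀(r/r_ref), then add intensities.
CNC lathe: 80.4 − 20·log₁₀(6.6/2.0) = 80.4 − 10.37 = 70.03 dB.
conveyor drive: 78.4 − 20·log₁₀(4.5/2.2) = 78.4 − 6.22 = 72.18 dB.
chiller: 81.5 − 20·log₁₀(16.5/5.0) = 81.5 − 10.37 = 71.13 dB.
Σ 10^(L/10) = 3.958e+07 → L_total = 10·log₁₀(3.958e+07) = 75.97 dB.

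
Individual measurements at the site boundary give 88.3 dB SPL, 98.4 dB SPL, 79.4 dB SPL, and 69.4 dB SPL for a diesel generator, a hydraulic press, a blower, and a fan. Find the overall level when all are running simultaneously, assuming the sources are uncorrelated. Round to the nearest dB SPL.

99 dB SPL

For uncorrelated sources the intensities add, so convert each level to linear form, sum, and take 10·log₁₀ of the total.
Σ 10^(L/10) = 10^(88.3/10) + 10^(98.4/10) + 10^(79.4/10) + 10^(69.4/10) = 7.690e+09.
L_total = 10·log₁₀(7.690e+09) = 98.86 dB SPL.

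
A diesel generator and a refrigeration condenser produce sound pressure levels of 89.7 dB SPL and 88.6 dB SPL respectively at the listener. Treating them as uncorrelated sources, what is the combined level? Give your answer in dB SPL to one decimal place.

92.2 dB SPL

For uncorrelated sources the intensities add, so convert each level to linear form, sum, and take 10·log₁₀ of the total.
Σ 10^(L/10) = 10^(89.7/10) + 10^(88.6/10) = 1.658e+09.
L_total = 10·log₁₀(1.658e+09) = 92.20 dB SPL.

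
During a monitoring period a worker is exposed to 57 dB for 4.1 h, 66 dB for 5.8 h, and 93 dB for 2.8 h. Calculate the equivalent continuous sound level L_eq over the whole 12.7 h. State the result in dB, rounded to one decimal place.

The energy average is taken in the linear domain: L_eq = 10·log₁₀[(Σ tᵢ·10^(Lᵢ/10))/T], T = 12.7 h.
Σ tᵢ·10^(Lᵢ/10) = 4.1·10^(57/10) + 5.8·10^(66/10) + 2.8·10^(93/10) = 5.612e+09.
L_eq = 10·log₁₀(5.612e+09/12.7) = 86.45 dB.

86.5 dB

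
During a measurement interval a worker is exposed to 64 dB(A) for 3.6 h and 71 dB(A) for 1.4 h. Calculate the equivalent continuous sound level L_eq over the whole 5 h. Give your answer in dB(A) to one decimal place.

67.3 dB(A)

The energy average is taken in the linear domain: L_eq = 10·log₁₀[(Σ tᵢ·10^(Lᵢ/10))/T], T = 5 h.
Σ tᵢ·10^(Lᵢ/10) = 3.6·10^(64/10) + 1.4·10^(71/10) = 2.667e+07.
L_eq = 10·log₁₀(2.667e+07/5) = 67.27 dB(A).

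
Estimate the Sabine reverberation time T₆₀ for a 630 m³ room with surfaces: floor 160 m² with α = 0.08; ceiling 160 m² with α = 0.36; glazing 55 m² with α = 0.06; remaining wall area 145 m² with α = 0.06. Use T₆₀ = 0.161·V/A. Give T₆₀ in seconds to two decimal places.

A = Σ Sᵢαᵢ = 160·0.08 + 160·0.36 + 55·0.06 + 145·0.06 = 82.40 m².
T₆₀ = 0.161·V/A = 0.161·630/82.40 = 1.231 s.

1.23 s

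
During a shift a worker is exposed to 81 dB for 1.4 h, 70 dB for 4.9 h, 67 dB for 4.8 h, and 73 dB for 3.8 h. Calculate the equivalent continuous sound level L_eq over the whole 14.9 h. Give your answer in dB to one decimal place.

Weight each interval's intensity by its duration and average over T = 14.9 h:
Σ tᵢ·10^(Lᵢ/10) = 1.4·10^(81/10) + 4.9·10^(70/10) + 4.8·10^(67/10) + 3.8·10^(73/10) = 3.251e+08.
L_eq = 10·log₁₀(3.251e+08/14.9) = 73.39 dB.

73.4 dB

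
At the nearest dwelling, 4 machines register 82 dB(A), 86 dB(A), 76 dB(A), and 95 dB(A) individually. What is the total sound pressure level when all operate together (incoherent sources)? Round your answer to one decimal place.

For uncorrelated sources the intensities add, so convert each level to linear form, sum, and take 10·log₁₀ of the total.
Σ 10^(L/10) = 10^(82/10) + 10^(86/10) + 10^(76/10) + 10^(95/10) = 3.759e+09.
L_total = 10·log₁₀(3.759e+09) = 95.75 dB(A).

95.8 dB(A)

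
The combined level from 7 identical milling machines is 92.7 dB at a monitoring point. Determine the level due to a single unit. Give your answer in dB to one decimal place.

84.2 dB

7 equal contributions raise the level by 10·log₁₀ 7 = 8.451 dB, so each unit alone gives 92.7 − 8.451.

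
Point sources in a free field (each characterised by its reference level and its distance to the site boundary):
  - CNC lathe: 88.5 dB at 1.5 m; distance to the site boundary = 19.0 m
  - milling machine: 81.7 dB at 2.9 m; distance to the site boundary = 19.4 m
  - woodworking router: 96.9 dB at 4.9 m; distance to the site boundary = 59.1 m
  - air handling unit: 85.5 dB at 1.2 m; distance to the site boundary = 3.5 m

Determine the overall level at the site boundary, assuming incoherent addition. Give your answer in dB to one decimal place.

79.2 dB

Propagate each source to the receiver with L = L_ref − 20·log₁₀(r/r_ref), then add intensities.
CNC lathe: 88.5 − 20·log₁₀(19.0/1.5) = 88.5 − 22.05 = 66.45 dB.
milling machine: 81.7 − 20·log₁₀(19.4/2.9) = 81.7 − 16.51 = 65.19 dB.
woodworking router: 96.9 − 20·log₁₀(59.1/4.9) = 96.9 − 21.63 = 75.27 dB.
air handling unit: 85.5 − 20·log₁₀(3.5/1.2) = 85.5 − 9.30 = 76.20 dB.
Σ 10^(L/10) = 8.309e+07 → L_total = 10·log₁₀(8.309e+07) = 79.20 dB.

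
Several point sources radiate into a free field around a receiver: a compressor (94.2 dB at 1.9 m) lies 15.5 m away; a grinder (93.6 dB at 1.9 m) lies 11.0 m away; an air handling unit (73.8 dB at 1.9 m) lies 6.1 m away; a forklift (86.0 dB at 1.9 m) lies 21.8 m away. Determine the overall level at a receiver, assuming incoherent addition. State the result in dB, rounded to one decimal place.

Propagate each source to the receiver with L = L_ref − 20·log₁₀(r/r_ref), then add intensities.
compressor: 94.2 − 20·log₁₀(15.5/1.9) = 94.2 − 18.23 = 75.97 dB.
grinder: 93.6 − 20·log₁₀(11.0/1.9) = 93.6 − 15.25 = 78.35 dB.
air handling unit: 73.8 − 20·log₁₀(6.1/1.9) = 73.8 − 10.13 = 63.67 dB.
forklift: 86.0 − 20·log₁₀(21.8/1.9) = 86.0 − 21.19 = 64.81 dB.
Σ 10^(L/10) = 1.132e+08 → L_total = 10·log₁₀(1.132e+08) = 80.54 dB.

80.5 dB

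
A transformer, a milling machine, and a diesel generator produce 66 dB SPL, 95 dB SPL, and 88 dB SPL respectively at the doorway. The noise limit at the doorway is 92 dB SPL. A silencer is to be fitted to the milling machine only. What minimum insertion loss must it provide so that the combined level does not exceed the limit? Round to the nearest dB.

5 dB

Fixed contribution from the other sources: Σ 10^(L/10) = 10^(66/10) + 10^(88/10) = 6.349e+08 (88.03 dB SPL).
To meet 92 dB SPL overall, the treated milling machine may contribute at most 10^(92/10) − 6.349e+08 = 9.500e+08, i.e. 89.78 dB SPL.
Required insertion loss = 95 − 89.78 = 5.22 dB.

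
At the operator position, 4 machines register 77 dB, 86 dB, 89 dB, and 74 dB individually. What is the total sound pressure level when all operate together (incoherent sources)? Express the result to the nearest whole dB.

91 dB

For uncorrelated sources the intensities add, so convert each level to linear form, sum, and take 10·log₁₀ of the total.
Σ 10^(L/10) = 10^(77/10) + 10^(86/10) + 10^(89/10) + 10^(74/10) = 1.268e+09.
L_total = 10·log₁₀(1.268e+09) = 91.03 dB.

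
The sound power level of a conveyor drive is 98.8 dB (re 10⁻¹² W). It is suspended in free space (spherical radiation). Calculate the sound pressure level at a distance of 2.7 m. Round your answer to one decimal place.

79.2 dB

Free-field spherical radiation: L_p = L_w − 10·log₁₀(4π·r²), r = 2.7 m.
4π·r² = 91.61 m², 10·log₁₀ of that is 19.619 dB.
L_p = 98.8 − 19.619 = 79.18 dB.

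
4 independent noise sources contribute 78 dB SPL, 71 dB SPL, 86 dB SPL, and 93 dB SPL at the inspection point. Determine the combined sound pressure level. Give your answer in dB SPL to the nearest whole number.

Incoherent sources combine by intensity addition: L_total = 10·log₁₀(Σ 10^(L_i/10)).
Σ 10^(L/10) = 10^(78/10) + 10^(71/10) + 10^(86/10) + 10^(93/10) = 2.469e+09.
L_total = 10·log₁₀(2.469e+09) = 93.93 dB SPL.

94 dB SPL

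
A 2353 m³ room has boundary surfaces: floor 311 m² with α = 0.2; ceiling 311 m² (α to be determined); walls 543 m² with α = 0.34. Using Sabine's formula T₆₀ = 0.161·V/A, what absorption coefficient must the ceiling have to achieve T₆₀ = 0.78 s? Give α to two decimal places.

0.77

Required total absorption A = 0.161·2353/0.78 = 485.68 m².
Absorption from the other surfaces = 311·0.2 + 543·0.34 = 246.82 m², so the ceiling must supply 238.86 m² over 311 m².
α = 238.86/311 = 0.768.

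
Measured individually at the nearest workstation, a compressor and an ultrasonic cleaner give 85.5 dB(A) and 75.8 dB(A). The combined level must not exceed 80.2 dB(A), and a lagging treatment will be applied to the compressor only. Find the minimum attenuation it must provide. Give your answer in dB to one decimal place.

7.3 dB

Everything except the compressor sums to 10^(75.8/10) = 3.802e+07 in linear terms, 75.80 dB(A).
The limit corresponds to 10^(80.2/10) = 1.047e+08; subtracting the fixed part leaves 6.669e+07 for the compressor, i.e. 78.24 dB(A).
So the compressor must be reduced from 85.5 to 78.24 dB(A): IL = 7.26 dB.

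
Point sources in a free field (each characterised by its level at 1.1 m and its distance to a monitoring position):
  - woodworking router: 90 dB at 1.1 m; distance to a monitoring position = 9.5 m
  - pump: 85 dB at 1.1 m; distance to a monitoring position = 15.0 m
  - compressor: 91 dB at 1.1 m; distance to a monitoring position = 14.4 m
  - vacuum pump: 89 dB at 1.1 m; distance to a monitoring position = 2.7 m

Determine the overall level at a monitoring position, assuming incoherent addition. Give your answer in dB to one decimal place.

Apply inverse-square spreading to bring every level to the receiver, then sum 10^(L/10).
woodworking router: 90 − 20·log₁₀(9.5/1.1) = 90 − 18.73 = 71.27 dB.
pump: 85 − 20·log₁₀(15.0/1.1) = 85 − 22.69 = 62.31 dB.
compressor: 91 − 20·log₁₀(14.4/1.1) = 91 − 22.34 = 68.66 dB.
vacuum pump: 89 − 20·log₁₀(2.7/1.1) = 89 − 7.80 = 81.20 dB.
Σ 10^(L/10) = 1.543e+08 → L_total = 10·log₁₀(1.543e+08) = 81.88 dB.

81.9 dB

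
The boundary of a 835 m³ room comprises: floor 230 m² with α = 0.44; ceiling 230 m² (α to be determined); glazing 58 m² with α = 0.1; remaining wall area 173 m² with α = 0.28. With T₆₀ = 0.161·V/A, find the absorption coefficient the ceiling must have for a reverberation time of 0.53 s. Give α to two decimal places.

A = 0.161·V/T₆₀ = 0.161·835/0.53 = 253.65 m² sabins.
Absorption from the other surfaces = 230·0.44 + 58·0.1 + 173·0.28 = 155.44 m², so the ceiling must supply 98.21 m² over 230 m².
α = 98.21/230 = 0.427.

0.43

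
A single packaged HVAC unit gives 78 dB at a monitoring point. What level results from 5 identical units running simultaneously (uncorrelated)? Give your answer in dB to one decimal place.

85.0 dB

N identical incoherent sources raise the level by 10·log₁₀ N.
L_total = 78 + 10·log₁₀(5) = 78 + 6.990 = 84.99 dB.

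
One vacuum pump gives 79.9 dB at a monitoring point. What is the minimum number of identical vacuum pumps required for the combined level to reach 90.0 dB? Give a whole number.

11

Need L₁ + 10·log₁₀ N ≥ 90.0, i.e. log₁₀ N ≥ 1.01.
N ≥ 10^(10.1/10) = 10.233, so N = 11.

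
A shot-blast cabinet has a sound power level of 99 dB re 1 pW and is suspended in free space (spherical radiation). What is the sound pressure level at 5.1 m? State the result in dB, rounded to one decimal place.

The power spreads over a sphere of area 4π·r², so L_p = L_w − 10·log₁₀(4π·r²).
4π·r² = 326.9 m², 10·log₁₀ of that is 25.144 dB.
L_p = 99 − 25.144 = 73.86 dB.

73.9 dB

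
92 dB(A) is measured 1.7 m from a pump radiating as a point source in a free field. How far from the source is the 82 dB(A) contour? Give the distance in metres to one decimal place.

5.4 m

Point-source spreading drops the level by 20·log₁₀(r₂/r₁); inverting, r₂/r₁ = 10^(ΔL/20).
r₂ = 1.7·10^((92−82)/20) = 1.7·10^(10.0/20) = 5.38 m.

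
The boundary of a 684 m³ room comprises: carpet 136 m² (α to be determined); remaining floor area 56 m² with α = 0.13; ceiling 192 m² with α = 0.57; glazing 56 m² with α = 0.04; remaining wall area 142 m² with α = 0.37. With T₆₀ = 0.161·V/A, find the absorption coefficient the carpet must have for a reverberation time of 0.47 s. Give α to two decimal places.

0.46

A = 0.161·V/T₆₀ = 0.161·684/0.47 = 234.31 m² sabins.
Absorption from the other surfaces = 56·0.13 + 192·0.57 + 56·0.04 + 142·0.37 = 171.50 m², so the carpet must supply 62.81 m² over 136 m².
α = 62.81/136 = 0.462.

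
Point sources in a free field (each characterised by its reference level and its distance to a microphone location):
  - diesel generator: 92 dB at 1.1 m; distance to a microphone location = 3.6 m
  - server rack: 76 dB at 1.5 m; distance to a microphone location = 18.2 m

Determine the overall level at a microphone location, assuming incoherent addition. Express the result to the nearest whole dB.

82 dB

First find each source's level at the receiver (point-source: −20·log₁₀(r/r_ref)), then combine on an intensity basis.
diesel generator: 92 − 20·log₁₀(3.6/1.1) = 92 − 10.30 = 81.70 dB.
server rack: 76 − 20·log₁₀(18.2/1.5) = 76 − 21.68 = 54.32 dB.
Σ 10^(L/10) = 1.482e+08 → L_total = 10·log₁₀(1.482e+08) = 81.71 dB.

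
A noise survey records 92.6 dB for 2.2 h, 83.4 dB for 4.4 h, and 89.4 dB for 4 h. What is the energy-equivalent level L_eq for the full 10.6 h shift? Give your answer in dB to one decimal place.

Weight each interval's intensity by its duration and average over T = 10.6 h:
Σ tᵢ·10^(Lᵢ/10) = 2.2·10^(92.6/10) + 4.4·10^(83.4/10) + 4·10^(89.4/10) = 8.450e+09.
L_eq = 10·log₁₀(8.450e+09/10.6) = 89.02 dB.

89.0 dB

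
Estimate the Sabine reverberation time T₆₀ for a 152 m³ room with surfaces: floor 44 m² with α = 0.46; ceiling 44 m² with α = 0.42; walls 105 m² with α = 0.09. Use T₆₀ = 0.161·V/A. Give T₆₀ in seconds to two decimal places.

0.51 s

Summing Sᵢαᵢ: 44·0.46 + 44·0.42 + 105·0.09 = 48.17 m².
T₆₀ = 0.161·V/A = 0.161·152/48.17 = 0.508 s.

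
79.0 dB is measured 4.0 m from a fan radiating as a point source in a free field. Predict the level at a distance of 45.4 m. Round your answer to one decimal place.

Point-source attenuation: ΔL = 20·log₁₀(r₂/r₁) = 20·log₁₀(45.4/4.0) = 21.100 dB.
L₂ = 79.0 − 20·log₁₀(45.4/4.0) = 79.0 − 21.100 = 57.90 dB.

57.9 dB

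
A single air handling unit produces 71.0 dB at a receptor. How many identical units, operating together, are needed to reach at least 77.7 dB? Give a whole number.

Need L₁ + 10·log₁₀ N ≥ 77.7, i.e. log₁₀ N ≥ 0.67.
N ≥ 10^(6.7/10) = 4.677, so N = 5.

5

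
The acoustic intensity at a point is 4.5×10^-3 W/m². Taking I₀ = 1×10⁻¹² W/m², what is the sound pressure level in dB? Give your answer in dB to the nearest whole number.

97 dB

Dividing by I₀ shifts the exponent by 12: I/I₀ = 4.5×10^9.
L = 10·(0.6532 + 9) = 96.53 dB.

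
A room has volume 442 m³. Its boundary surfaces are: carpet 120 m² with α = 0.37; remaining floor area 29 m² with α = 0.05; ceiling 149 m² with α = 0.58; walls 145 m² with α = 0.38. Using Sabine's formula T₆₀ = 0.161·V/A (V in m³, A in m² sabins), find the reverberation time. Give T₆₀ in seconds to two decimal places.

Total absorption A = 120·0.37 + 29·0.05 + 149·0.58 + 145·0.38 = 187.37 m² sabins.
T₆₀ = 0.161 × 442 / 187.37 = 0.380 s.

0.38 s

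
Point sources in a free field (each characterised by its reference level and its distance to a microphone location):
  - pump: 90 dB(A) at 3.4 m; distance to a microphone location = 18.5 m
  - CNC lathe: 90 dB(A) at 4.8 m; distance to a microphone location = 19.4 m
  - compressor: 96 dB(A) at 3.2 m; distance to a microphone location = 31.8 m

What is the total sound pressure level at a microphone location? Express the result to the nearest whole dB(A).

Propagate each source to the receiver with L = L_ref − 20·log₁₀(r/r_ref), then add intensities.
pump: 90 − 20·log₁₀(18.5/3.4) = 90 − 14.71 = 75.29 dB(A).
CNC lathe: 90 − 20·log₁₀(19.4/4.8) = 90 − 12.13 = 77.87 dB(A).
compressor: 96 − 20·log₁₀(31.8/3.2) = 96 − 19.95 = 76.05 dB(A).
Σ 10^(L/10) = 1.353e+08 → L_total = 10·log₁₀(1.353e+08) = 81.31 dB(A).

81 dB(A)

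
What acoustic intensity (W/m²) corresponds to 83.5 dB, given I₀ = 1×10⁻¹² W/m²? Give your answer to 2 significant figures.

L = 10·log₁₀(I/I₀) ⇒ I = I₀·10^(L/10) = 10⁻¹² × 10^8.35.

0.00022 W/m²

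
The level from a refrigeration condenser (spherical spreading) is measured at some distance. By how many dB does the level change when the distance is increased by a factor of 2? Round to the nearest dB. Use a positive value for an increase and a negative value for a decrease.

Point-source spreading: ΔL = −20·log₁₀(r₂/r₁).
ΔL = −20·log₁₀(2) = -6.02 dB.

-6 dB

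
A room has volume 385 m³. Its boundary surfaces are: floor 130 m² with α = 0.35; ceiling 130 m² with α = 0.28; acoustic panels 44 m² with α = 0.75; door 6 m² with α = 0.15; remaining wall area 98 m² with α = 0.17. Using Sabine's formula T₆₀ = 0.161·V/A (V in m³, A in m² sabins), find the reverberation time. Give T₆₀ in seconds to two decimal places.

A = Σ Sᵢαᵢ = 130·0.35 + 130·0.28 + 44·0.75 + 6·0.15 + 98·0.17 = 132.46 m².
T₆₀ = 0.161·V/A = 0.161·385/132.46 = 0.468 s.

0.47 s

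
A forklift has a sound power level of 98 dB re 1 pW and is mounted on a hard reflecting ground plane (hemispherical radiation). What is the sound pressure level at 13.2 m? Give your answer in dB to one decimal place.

67.6 dB

L_p = L_w − 10·log₁₀(2π·r²) with r = 13.2 m.
2π·r² = 1095 m², 10·log₁₀ of that is 30.393 dB.
L_p = 98 − 30.393 = 67.61 dB.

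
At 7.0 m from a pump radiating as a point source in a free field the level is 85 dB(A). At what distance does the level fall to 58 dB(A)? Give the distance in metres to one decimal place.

156.7 m

The 27.0 dB drop corresponds to a distance ratio of 10^(27.0/20) for a point source.
r₂ = 7.0·10^((85−58)/20) = 7.0·10^(27.0/20) = 156.71 m.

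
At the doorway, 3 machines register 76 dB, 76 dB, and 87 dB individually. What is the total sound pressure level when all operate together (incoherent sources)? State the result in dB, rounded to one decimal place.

For uncorrelated sources the intensities add, so convert each level to linear form, sum, and take 10·log₁₀ of the total.
Σ 10^(L/10) = 10^(76/10) + 10^(76/10) + 10^(87/10) = 5.808e+08.
L_total = 10·log₁₀(5.808e+08) = 87.64 dB.

87.6 dB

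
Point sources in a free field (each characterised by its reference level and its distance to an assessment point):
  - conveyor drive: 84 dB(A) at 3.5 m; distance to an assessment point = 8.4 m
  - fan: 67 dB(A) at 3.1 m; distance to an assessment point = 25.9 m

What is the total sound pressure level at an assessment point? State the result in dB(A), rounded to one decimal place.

76.4 dB(A)

Apply inverse-square spreading to bring every level to the receiver, then sum 10^(L/10).
conveyor drive: 84 − 20·log₁₀(8.4/3.5) = 84 − 7.60 = 76.40 dB(A).
fan: 67 − 20·log₁₀(25.9/3.1) = 67 − 18.44 = 48.56 dB(A).
Σ 10^(L/10) = 4.368e+07 → L_total = 10·log₁₀(4.368e+07) = 76.40 dB(A).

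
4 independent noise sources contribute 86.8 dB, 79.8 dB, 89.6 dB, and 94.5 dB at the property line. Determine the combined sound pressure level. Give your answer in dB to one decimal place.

96.3 dB

Incoherent sources combine by intensity addition: L_total = 10·log₁₀(Σ 10^(L_i/10)).
Σ 10^(L/10) = 10^(86.8/10) + 10^(79.8/10) + 10^(89.6/10) + 10^(94.5/10) = 4.305e+09.
L_total = 10·log₁₀(4.305e+09) = 96.34 dB.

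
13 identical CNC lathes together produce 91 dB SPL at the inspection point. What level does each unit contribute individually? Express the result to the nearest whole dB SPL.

80 dB SPL

Dividing the total intensity by 13 lowers the level by 10·log₁₀ 13 = 11.139 dB: L₁ = 91 − 11.139.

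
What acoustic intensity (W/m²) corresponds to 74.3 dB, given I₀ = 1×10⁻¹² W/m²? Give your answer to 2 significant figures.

2.7e-05 W/m²

I/I₀ = 10^(74.3/10) = 2.692e+07, so I = 2.692e+07 × 10⁻¹² W/m².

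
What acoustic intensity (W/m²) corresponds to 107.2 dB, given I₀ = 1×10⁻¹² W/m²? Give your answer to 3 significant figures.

I = I₀·10^(L/10) = 10⁻¹² × 10^(107.2/10) = 10^(-1.280).

0.0525 W/m²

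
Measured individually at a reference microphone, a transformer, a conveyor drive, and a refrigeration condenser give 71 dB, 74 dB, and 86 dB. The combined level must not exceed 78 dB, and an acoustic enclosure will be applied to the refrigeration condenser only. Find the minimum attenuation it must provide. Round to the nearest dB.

The untreated sources together contribute 10^(71/10) + 10^(74/10) = 3.771e+07, i.e. 75.76 dB.
To meet 78 dB overall, the treated refrigeration condenser may contribute at most 10^(78/10) − 3.771e+07 = 2.539e+07, i.e. 74.05 dB.
So the refrigeration condenser must be reduced from 86 to 74.05 dB: IL = 11.95 dB.

12 dB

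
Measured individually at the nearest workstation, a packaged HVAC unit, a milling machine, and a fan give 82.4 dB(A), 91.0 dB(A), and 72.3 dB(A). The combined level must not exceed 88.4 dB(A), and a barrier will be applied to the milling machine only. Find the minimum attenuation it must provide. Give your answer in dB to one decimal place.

The untreated sources together contribute 10^(82.4/10) + 10^(72.3/10) = 1.908e+08, i.e. 82.80 dB(A).
The limit corresponds to 10^(88.4/10) = 6.918e+08; subtracting the fixed part leaves 5.011e+08 for the milling machine, i.e. 87.00 dB(A).
Required insertion loss = 91.0 − 87.00 = 4.00 dB.

4.0 dB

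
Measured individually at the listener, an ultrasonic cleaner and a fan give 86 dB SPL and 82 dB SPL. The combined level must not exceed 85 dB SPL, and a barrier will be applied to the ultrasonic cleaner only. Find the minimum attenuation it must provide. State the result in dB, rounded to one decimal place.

Fixed contribution from the other source: Σ 10^(L/10) = 10^(82/10) = 1.585e+08 (82.00 dB SPL).
The limit corresponds to 10^(85/10) = 3.162e+08; subtracting the fixed part leaves 1.577e+08 for the ultrasonic cleaner, i.e. 81.98 dB SPL.
Required insertion loss = 86 − 81.98 = 4.02 dB.

4.0 dB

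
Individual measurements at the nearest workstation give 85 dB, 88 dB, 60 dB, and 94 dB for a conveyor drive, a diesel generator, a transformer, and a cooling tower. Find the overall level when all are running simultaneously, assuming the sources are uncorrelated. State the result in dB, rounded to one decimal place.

For uncorrelated sources the intensities add, so convert each level to linear form, sum, and take 10·log₁₀ of the total.
Σ 10^(L/10) = 10^(85/10) + 10^(88/10) + 10^(60/10) + 10^(94/10) = 3.460e+09.
L_total = 10·log₁₀(3.460e+09) = 95.39 dB.

95.4 dB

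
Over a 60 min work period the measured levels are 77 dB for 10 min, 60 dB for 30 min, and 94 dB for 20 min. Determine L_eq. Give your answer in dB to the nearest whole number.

Weight each interval's intensity by its duration and average over T = 60 min:
Σ tᵢ·10^(Lᵢ/10) = 10·10^(77/10) + 30·10^(60/10) + 20·10^(94/10) = 5.077e+10.
L_eq = 10·log₁₀(5.077e+10/60) = 89.27 dB.

89 dB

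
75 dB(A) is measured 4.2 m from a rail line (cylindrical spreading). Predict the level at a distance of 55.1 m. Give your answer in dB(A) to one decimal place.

63.8 dB(A)

Line-source attenuation: ΔL = 10·log₁₀(r₂/r₁) = 10·log₁₀(55.1/4.2) = 11.179 dB.
L₂ = 75 − 10·log₁₀(55.1/4.2) = 75 − 11.179 = 63.82 dB(A).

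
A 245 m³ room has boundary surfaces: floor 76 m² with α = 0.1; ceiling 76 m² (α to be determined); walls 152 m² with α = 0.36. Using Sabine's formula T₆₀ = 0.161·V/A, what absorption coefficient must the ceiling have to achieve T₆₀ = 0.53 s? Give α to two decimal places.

0.16

A = 0.161·V/T₆₀ = 0.161·245/0.53 = 74.42 m² sabins.
Absorption from the other surfaces = 76·0.1 + 152·0.36 = 62.32 m², so the ceiling must supply 12.10 m² over 76 m².
α = 12.10/76 = 0.159.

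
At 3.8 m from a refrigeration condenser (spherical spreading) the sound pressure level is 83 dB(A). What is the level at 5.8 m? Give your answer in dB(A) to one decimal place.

Spherical spreading from a point source gives a 20·log₁₀(r₂/r₁) drop.
L₂ = 83 − 20·log₁₀(5.8/3.8) = 83 − 3.673 = 79.33 dB(A).

79.3 dB(A)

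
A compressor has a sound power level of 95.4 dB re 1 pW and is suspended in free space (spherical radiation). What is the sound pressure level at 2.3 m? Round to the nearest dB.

L_p = L_w − 10·log₁₀(4π·r²) with r = 2.3 m.
4π·r² = 66.48 m², 10·log₁₀ of that is 18.227 dB.
L_p = 95.4 − 18.227 = 77.17 dB.

77 dB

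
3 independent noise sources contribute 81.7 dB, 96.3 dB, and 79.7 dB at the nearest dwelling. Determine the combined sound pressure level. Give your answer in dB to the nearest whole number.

Incoherent sources combine by intensity addition: L_total = 10·log₁₀(Σ 10^(L_i/10)).
Σ 10^(L/10) = 10^(81.7/10) + 10^(96.3/10) + 10^(79.7/10) = 4.507e+09.
L_total = 10·log₁₀(4.507e+09) = 96.54 dB.

97 dB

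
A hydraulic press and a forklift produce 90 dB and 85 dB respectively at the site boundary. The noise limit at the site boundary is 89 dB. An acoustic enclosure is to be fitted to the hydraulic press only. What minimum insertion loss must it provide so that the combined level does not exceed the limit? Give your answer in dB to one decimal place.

3.2 dB

Fixed contribution from the other source: Σ 10^(L/10) = 10^(85/10) = 3.162e+08 (85.00 dB).
To meet 89 dB overall, the treated hydraulic press may contribute at most 10^(89/10) − 3.162e+08 = 4.781e+08, i.e. 86.80 dB.
Required insertion loss = 90 − 86.80 = 3.20 dB.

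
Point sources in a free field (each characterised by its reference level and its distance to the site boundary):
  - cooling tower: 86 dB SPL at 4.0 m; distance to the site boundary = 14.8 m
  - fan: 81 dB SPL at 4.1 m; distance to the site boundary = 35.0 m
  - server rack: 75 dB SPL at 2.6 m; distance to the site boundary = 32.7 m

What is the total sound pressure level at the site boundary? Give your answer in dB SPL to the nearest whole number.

First find each source's level at the receiver (point-source: −20·log₁₀(r/r_ref)), then combine on an intensity basis.
cooling tower: 86 − 20·log₁₀(14.8/4.0) = 86 − 11.36 = 74.64 dB SPL.
fan: 81 − 20·log₁₀(35.0/4.1) = 81 − 18.63 = 62.37 dB SPL.
server rack: 75 − 20·log₁₀(32.7/2.6) = 75 − 21.99 = 53.01 dB SPL.
Σ 10^(L/10) = 3.101e+07 → L_total = 10·log₁₀(3.101e+07) = 74.91 dB SPL.

75 dB SPL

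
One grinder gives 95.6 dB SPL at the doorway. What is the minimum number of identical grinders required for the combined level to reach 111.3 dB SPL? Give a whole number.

The shortfall is 111.3 − 95.6 = 15.7 dB, and N units add 10·log₁₀ N, so need 10·log₁₀ N ≥ 15.7.
N ≥ 10^(15.7/10) = 37.154, so N = 38.

38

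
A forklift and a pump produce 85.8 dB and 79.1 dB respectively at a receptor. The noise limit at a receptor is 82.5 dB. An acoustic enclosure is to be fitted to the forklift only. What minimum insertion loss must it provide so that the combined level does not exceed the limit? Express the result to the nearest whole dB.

6 dB

Everything except the forklift sums to 10^(79.1/10) = 8.128e+07 in linear terms, 79.10 dB.
The limit corresponds to 10^(82.5/10) = 1.778e+08; subtracting the fixed part leaves 9.654e+07 for the forklift, i.e. 79.85 dB.
So the forklift must be reduced from 85.8 to 79.85 dB: IL = 5.95 dB.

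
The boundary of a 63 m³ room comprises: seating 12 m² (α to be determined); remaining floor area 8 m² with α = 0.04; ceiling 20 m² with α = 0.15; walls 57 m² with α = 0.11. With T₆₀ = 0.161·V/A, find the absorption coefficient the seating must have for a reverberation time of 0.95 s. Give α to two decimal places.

0.09

A = 0.161·V/T₆₀ = 0.161·63/0.95 = 10.68 m² sabins.
Absorption from the other surfaces = 8·0.04 + 20·0.15 + 57·0.11 = 9.59 m², so the seating must supply 1.09 m² over 12 m².
α = 1.09/12 = 0.091.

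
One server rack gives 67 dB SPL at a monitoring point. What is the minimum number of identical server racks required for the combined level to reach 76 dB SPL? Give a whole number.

N identical sources give L₁ + 10·log₁₀ N, so require 10·log₁₀ N ≥ 76 − 67 = 9.0 dB.
N ≥ 10^(9.0/10) = 7.943, so N = 8.

8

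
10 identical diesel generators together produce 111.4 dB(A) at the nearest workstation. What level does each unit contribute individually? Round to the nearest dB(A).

Dividing the total intensity by 10 lowers the level by 10·log₁₀ 10 = 10.000 dB: L₁ = 111.4 − 10.000.

101 dB(A)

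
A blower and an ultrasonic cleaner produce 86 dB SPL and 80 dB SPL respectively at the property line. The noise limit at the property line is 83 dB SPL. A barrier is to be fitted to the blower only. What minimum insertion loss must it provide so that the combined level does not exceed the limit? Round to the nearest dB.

6 dB

Fixed contribution from the other source: Σ 10^(L/10) = 10^(80/10) = 1.000e+08 (80.00 dB SPL).
To meet 83 dB SPL overall, the treated blower may contribute at most 10^(83/10) − 1.000e+08 = 9.953e+07, i.e. 79.98 dB SPL.
Required insertion loss = 86 − 79.98 = 6.02 dB.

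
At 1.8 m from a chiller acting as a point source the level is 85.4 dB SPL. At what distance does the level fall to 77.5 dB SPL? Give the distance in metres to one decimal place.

4.5 m

For a point source L₁ − L₂ = 20·log₁₀(r₂/r₁), so r₂ = r₁·10^((L₁−L₂)/20).
r₂ = 1.8·10^((85.4−77.5)/20) = 1.8·10^(7.9/20) = 4.47 m.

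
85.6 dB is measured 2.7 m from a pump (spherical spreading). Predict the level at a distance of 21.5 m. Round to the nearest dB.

For a point source, L₂ = L₁ − 20·log₁₀(r₂/r₁).
L₂ = 85.6 − 20·log₁₀(21.5/2.7) = 85.6 − 18.021 = 67.58 dB.

68 dB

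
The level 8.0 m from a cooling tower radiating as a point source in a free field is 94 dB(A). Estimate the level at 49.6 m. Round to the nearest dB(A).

Spherical spreading from a point source gives a 20·log₁₀(r₂/r₁) drop.
L₂ = 94 − 20·log₁₀(49.6/8.0) = 94 − 15.848 = 78.15 dB(A).

78 dB(A)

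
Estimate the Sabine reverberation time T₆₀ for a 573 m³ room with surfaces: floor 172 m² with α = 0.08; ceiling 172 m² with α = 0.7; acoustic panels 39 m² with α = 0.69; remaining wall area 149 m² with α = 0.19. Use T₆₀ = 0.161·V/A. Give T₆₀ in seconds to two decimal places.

A = Σ Sᵢαᵢ = 172·0.08 + 172·0.7 + 39·0.69 + 149·0.19 = 189.38 m².
T₆₀ = 0.161·V/A = 0.161·573/189.38 = 0.487 s.

0.49 s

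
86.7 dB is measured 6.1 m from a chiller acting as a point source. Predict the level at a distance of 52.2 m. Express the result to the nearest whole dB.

68 dB

For a point source, L₂ = L₁ − 20·log₁₀(r₂/r₁).
L₂ = 86.7 − 20·log₁₀(52.2/6.1) = 86.7 − 18.647 = 68.05 dB.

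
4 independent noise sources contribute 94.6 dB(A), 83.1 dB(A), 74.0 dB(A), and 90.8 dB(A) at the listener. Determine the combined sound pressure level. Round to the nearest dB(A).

Incoherent sources combine by intensity addition: L_total = 10·log₁₀(Σ 10^(L_i/10)).
Σ 10^(L/10) = 10^(94.6/10) + 10^(83.1/10) + 10^(74.0/10) + 10^(90.8/10) = 4.316e+09.
L_total = 10·log₁₀(4.316e+09) = 96.35 dB(A).

96 dB(A)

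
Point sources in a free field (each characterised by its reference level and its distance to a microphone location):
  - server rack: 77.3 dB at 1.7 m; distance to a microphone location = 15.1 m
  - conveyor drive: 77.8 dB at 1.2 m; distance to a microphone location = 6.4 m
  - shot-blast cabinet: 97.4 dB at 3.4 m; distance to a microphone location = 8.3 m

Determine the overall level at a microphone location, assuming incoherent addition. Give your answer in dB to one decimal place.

89.7 dB

Apply inverse-square spreading to bring every level to the receiver, then sum 10^(L/10).
server rack: 77.3 − 20·log₁₀(15.1/1.7) = 77.3 − 18.97 = 58.33 dB.
conveyor drive: 77.8 − 20·log₁₀(6.4/1.2) = 77.8 − 14.54 = 63.26 dB.
shot-blast cabinet: 97.4 − 20·log₁₀(8.3/3.4) = 97.4 − 7.75 = 89.65 dB.
Σ 10^(L/10) = 9.249e+08 → L_total = 10·log₁₀(9.249e+08) = 89.66 dB.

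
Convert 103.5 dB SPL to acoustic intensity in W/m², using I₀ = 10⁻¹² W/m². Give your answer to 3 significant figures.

0.0224 W/m²

I/I₀ = 10^(103.5/10) = 2.239e+10, so I = 2.239e+10 × 10⁻¹² W/m².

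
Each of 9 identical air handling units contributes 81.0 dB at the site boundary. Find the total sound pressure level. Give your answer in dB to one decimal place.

90.5 dB

L_total = L₁ + 10·log₁₀ N for N identical incoherent sources.
L_total = 81.0 + 10·log₁₀(9) = 81.0 + 9.542 = 90.54 dB.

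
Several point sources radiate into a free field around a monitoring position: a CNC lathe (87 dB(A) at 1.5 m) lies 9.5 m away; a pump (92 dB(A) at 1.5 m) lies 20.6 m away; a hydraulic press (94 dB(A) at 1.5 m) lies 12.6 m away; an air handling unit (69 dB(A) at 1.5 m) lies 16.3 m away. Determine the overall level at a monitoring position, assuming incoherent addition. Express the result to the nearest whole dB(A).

Propagate each source to the receiver with L = L_ref − 20·log₁₀(r/r_ref), then add intensities.
CNC lathe: 87 − 20·log₁₀(9.5/1.5) = 87 − 16.03 = 70.97 dB(A).
pump: 92 − 20·log₁₀(20.6/1.5) = 92 − 22.76 = 69.24 dB(A).
hydraulic press: 94 − 20·log₁₀(12.6/1.5) = 94 − 18.49 = 75.51 dB(A).
air handling unit: 69 − 20·log₁₀(16.3/1.5) = 69 − 20.72 = 48.28 dB(A).
Σ 10^(L/10) = 5.656e+07 → L_total = 10·log₁₀(5.656e+07) = 77.53 dB(A).

78 dB(A)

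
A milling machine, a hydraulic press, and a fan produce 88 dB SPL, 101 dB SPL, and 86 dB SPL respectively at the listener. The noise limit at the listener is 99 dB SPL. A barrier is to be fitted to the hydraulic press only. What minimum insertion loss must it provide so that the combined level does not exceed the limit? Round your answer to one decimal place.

Fixed contribution from the other sources: Σ 10^(L/10) = 10^(88/10) + 10^(86/10) = 1.029e+09 (90.12 dB SPL).
The limit corresponds to 10^(99/10) = 7.943e+09; subtracting the fixed part leaves 6.914e+09 for the hydraulic press, i.e. 98.40 dB SPL.
So the hydraulic press must be reduced from 101 to 98.40 dB SPL: IL = 2.60 dB.

2.6 dB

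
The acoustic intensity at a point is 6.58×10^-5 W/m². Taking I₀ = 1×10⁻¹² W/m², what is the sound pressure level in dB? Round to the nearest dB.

L = 10·log₁₀(I/I₀) = 10·log₁₀(6.58×10^-5/10⁻¹²) = 10·log₁₀(6.58×10^7).
L = 10·(0.8182 + 7) = 78.18 dB.

78 dB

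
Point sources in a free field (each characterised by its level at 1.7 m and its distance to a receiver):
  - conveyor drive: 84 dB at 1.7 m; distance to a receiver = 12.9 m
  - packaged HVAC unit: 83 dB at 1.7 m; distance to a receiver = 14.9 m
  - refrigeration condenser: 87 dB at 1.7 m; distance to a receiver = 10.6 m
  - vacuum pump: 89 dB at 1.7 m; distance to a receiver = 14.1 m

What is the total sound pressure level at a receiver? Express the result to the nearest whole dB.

75 dB

Propagate each source to the receiver with L = L_ref − 20·log₁₀(r/r_ref), then add intensities.
conveyor drive: 84 − 20·log₁₀(12.9/1.7) = 84 − 17.60 = 66.40 dB.
packaged HVAC unit: 83 − 20·log₁₀(14.9/1.7) = 83 − 18.85 = 64.15 dB.
refrigeration condenser: 87 − 20·log₁₀(10.6/1.7) = 87 − 15.90 = 71.10 dB.
vacuum pump: 89 − 20·log₁₀(14.1/1.7) = 89 − 18.38 = 70.62 dB.
Σ 10^(L/10) = 3.140e+07 → L_total = 10·log₁₀(3.140e+07) = 74.97 dB.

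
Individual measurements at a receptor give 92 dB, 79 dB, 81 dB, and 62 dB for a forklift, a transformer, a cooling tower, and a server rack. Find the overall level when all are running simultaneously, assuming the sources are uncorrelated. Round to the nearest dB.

For uncorrelated sources the intensities add, so convert each level to linear form, sum, and take 10·log₁₀ of the total.
Σ 10^(L/10) = 10^(92/10) + 10^(79/10) + 10^(81/10) + 10^(62/10) = 1.792e+09.
L_total = 10·log₁₀(1.792e+09) = 92.53 dB.

93 dB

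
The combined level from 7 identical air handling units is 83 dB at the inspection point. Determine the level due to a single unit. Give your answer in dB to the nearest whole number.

75 dB

Dividing the total intensity by 7 lowers the level by 10·log₁₀ 7 = 8.451 dB: L₁ = 83 − 8.451.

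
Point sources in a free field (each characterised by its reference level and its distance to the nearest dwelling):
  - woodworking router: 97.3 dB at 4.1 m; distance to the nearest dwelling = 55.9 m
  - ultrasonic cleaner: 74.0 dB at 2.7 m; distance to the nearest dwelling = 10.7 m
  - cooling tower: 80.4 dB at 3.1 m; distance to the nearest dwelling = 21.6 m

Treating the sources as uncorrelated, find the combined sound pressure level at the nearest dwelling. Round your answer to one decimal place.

Propagate each source to the receiver with L = L_ref − 20·log₁₀(r/r_ref), then add intensities.
woodworking router: 97.3 − 20·log₁₀(55.9/4.1) = 97.3 − 22.69 = 74.61 dB.
ultrasonic cleaner: 74.0 − 20·log₁₀(10.7/2.7) = 74.0 − 11.96 = 62.04 dB.
cooling tower: 80.4 − 20·log₁₀(21.6/3.1) = 80.4 − 16.86 = 63.54 dB.
Σ 10^(L/10) = 3.275e+07 → L_total = 10·log₁₀(3.275e+07) = 75.15 dB.

75.2 dB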